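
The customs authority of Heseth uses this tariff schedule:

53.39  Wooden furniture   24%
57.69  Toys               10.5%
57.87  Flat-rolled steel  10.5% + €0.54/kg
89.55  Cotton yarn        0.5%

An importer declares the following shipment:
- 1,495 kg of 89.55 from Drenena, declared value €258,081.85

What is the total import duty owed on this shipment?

Line 1 (89.55, Drenena, 1,495 kg, €258,081.85):
Base rate for 89.55 is 0.5%.
Duty = €258,081.85 × 0.5% = €1,290.41.

€1,290.41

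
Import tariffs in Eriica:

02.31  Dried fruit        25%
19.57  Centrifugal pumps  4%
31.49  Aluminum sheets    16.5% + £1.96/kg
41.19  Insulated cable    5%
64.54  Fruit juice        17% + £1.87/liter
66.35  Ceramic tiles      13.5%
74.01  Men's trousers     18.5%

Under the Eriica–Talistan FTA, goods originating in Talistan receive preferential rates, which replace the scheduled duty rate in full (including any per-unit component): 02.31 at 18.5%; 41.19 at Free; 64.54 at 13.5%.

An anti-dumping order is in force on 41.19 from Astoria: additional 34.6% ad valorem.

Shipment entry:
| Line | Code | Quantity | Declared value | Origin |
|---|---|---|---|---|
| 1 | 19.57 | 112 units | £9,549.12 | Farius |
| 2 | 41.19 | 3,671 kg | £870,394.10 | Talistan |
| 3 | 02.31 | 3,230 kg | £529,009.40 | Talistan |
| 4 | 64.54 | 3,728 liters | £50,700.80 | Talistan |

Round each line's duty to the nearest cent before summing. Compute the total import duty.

Line 1 (19.57, Farius, 112 units, £9,549.12):
Base rate for 19.57 is 4%.
Duty = £9,549.12 × 4% = £381.96.
Line 2 (41.19, Talistan, 3,671 kg, £870,394.10):
Base rate for 41.19 is 5%.
Origin Talistan qualifies under the Eriica–Talistan agreement and 41.19 is covered: preferential rate Free applies instead.
The additional-duty order on 41.19 targets Astoria, not Talistan; it does not apply.
Duty = £870,394.10 × 0% = £0.00.
Line 3 (02.31, Talistan, 3,230 kg, £529,009.40):
Base rate for 02.31 is 25%.
Origin Talistan qualifies under the Eriica–Talistan agreement and 02.31 is covered: preferential rate 18.5% applies instead.
Duty = £529,009.40 × 18.5% = £97,866.74.
Line 4 (64.54, Talistan, 3,728 liters, £50,700.80):
Base rate for 64.54 is 17% + £1.87/liter.
Origin Talistan qualifies under the Eriica–Talistan agreement and 64.54 is covered: preferential rate 13.5% applies instead.
Duty = £50,700.80 × 13.5% = £6,844.61.
Total = £381.96 + £0.00 + £97,866.74 + £6,844.61 = £105,093.31.

£105,093.31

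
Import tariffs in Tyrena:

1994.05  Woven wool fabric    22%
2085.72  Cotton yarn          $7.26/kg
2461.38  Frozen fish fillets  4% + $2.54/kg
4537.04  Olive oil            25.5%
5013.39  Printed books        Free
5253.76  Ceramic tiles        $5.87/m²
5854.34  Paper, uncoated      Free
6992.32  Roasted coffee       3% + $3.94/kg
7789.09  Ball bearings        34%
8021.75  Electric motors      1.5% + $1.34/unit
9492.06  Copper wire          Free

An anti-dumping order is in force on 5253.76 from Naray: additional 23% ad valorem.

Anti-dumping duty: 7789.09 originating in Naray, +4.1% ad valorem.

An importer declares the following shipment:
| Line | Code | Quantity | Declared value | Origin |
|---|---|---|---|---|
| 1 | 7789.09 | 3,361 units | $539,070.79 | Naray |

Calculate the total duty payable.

Line 1 (7789.09, Naray, 3,361 units, $539,070.79):
Base rate for 7789.09 is 34%.
Additional duty on 7789.09 from Naray: +4.1%. Applied ad valorem rate: 34% + 4.1% = 38.1%.
Duty = $539,070.79 × 38.1% = $205,385.97.

$205,385.97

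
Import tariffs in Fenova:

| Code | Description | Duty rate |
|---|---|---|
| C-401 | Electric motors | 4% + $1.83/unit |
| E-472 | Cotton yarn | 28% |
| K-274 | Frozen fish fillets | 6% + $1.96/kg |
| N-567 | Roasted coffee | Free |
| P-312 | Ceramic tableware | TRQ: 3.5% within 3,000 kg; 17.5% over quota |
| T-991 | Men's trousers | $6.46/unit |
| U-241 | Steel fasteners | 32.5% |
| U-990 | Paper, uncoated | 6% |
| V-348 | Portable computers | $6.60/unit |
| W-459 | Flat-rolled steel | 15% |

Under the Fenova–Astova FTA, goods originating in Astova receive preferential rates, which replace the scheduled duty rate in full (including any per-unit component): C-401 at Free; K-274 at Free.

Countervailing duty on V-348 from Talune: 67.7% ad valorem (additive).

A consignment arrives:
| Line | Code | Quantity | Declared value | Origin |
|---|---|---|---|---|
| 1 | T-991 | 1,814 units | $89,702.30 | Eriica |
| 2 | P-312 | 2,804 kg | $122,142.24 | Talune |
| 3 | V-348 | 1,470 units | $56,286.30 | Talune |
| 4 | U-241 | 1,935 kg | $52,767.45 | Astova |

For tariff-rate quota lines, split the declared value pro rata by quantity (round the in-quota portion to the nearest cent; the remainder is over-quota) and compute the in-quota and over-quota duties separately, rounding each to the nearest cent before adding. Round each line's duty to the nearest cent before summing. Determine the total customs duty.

Line 1 (T-991, Eriica, 1,814 units, $89,702.30):
Base rate for T-991 is $6.46/unit.
Duty = 1,814 × $6.46 = $11,718.44.
Line 2 (P-312, Talune, 2,804 kg, $122,142.24):
Code P-312 is under a tariff-rate quota (threshold 3,000 kg). Quantity 2,804 kg is within the quota, so the in-quota rate 3.5% applies to the full value.
Duty = $122,142.24 × 3.5% = $4,274.98.
Line 3 (V-348, Talune, 1,470 units, $56,286.30):
Base rate for V-348 is $6.60/unit.
Additional duty on V-348 from Talune: +67.7% ad valorem. Applied ad valorem rate = 67.7%.
Duty = $56,286.30 × 67.7% + 1,470 × $6.60 = $47,807.83.
Line 4 (U-241, Astova, 1,935 kg, $52,767.45):
Base rate for U-241 is 32.5%.
Origin Astova is the FTA partner but U-241 is not on the preference list; base rate stands.
Duty = $52,767.45 × 32.5% = $17,149.42.
Total = $11,718.44 + $4,274.98 + $47,807.83 + $17,149.42 = $80,950.67.

$80,950.67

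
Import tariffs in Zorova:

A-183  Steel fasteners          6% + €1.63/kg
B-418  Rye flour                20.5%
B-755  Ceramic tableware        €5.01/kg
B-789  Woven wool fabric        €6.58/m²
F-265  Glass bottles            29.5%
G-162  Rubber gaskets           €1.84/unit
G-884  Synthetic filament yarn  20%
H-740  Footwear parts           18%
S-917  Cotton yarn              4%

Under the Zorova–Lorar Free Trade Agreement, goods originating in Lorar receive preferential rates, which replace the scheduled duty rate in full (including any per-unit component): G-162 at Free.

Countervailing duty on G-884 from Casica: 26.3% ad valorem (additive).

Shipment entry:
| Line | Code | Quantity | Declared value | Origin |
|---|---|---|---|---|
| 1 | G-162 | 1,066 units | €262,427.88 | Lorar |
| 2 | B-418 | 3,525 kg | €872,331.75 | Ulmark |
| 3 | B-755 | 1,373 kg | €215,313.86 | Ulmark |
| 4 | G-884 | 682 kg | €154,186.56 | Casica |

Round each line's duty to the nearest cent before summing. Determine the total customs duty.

Line 1 (G-162, Lorar, 1,066 units, €262,427.88):
Base rate for G-162 is €1.84/unit.
Origin Lorar qualifies under the Zorova–Lorar agreement and G-162 is covered: preferential rate Free applies instead.
Duty = €262,427.88 × 0% = €0.00.
Line 2 (B-418, Ulmark, 3,525 kg, €872,331.75):
Base rate for B-418 is 20.5%.
Duty = €872,331.75 × 20.5% = €178,828.01.
Line 3 (B-755, Ulmark, 1,373 kg, €215,313.86):
Base rate for B-755 is €5.01/kg.
Duty = 1,373 × €5.01 = €6,878.73.
Line 4 (G-884, Casica, 682 kg, €154,186.56):
Base rate for G-884 is 20%.
Additional duty on G-884 from Casica: +26.3%. Applied ad valorem rate: 20% + 26.3% = 46.3%.
Duty = €154,186.56 × 46.3% = €71,388.38.
Total = €0.00 + €178,828.01 + €6,878.73 + €71,388.38 = €257,095.12.

€257,095.12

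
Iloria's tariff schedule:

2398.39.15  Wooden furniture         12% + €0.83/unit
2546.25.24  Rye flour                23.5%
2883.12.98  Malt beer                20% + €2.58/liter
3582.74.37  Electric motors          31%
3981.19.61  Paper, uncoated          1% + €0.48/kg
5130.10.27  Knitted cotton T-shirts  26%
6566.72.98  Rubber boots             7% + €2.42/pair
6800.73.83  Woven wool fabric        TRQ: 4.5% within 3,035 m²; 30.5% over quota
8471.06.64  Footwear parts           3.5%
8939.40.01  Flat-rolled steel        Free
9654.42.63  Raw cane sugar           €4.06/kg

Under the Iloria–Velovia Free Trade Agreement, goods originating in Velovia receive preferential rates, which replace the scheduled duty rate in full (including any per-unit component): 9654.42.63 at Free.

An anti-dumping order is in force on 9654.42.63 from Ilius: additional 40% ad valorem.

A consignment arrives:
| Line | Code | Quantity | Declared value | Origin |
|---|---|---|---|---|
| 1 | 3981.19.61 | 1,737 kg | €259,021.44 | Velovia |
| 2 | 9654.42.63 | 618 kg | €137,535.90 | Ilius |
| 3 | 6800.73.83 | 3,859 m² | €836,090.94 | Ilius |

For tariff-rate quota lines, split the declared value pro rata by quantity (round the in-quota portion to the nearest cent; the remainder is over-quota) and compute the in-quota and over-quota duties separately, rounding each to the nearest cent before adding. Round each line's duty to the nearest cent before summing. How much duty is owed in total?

Line 1 (3981.19.61, Velovia, 1,737 kg, €259,021.44):
Base rate for 3981.19.61 is 1% + €0.48/kg.
Origin Velovia is the FTA partner but 3981.19.61 is not on the preference list; base rate stands.
Duty = €259,021.44 × 1% + 1,737 × €0.48 = €3,423.97.
Line 2 (9654.42.63, Ilius, 618 kg, €137,535.90):
Base rate for 9654.42.63 is €4.06/kg.
9654.42.63 has an FTA preferential rate, but origin Ilius is not Velovia; base rate stands.
Additional duty on 9654.42.63 from Ilius: +40% ad valorem. Applied ad valorem rate = 40%.
Duty = €137,535.90 × 40% + 618 × €4.06 = €57,523.44.
Line 3 (6800.73.83, Ilius, 3,859 m², €836,090.94):
Code 6800.73.83 is under a tariff-rate quota (threshold 3,035 m²). In-quota: 3,035 m² at 4.5%; over-quota: 824 m² at 30.5%.
Pro-rata value split: in-quota = €836,090.94 × 3,035/3,859 = €657,563.10; over-quota = €836,090.94 − €657,563.10 = €178,527.84.
In-quota duty = €657,563.10 × 4.5% = €29,590.34. Over-quota duty = €178,527.84 × 30.5% = €54,450.99.
Line duty = €29,590.34 + €54,450.99 = €84,041.33.
Total = €3,423.97 + €57,523.44 + €84,041.33 = €144,988.74.

€144,988.74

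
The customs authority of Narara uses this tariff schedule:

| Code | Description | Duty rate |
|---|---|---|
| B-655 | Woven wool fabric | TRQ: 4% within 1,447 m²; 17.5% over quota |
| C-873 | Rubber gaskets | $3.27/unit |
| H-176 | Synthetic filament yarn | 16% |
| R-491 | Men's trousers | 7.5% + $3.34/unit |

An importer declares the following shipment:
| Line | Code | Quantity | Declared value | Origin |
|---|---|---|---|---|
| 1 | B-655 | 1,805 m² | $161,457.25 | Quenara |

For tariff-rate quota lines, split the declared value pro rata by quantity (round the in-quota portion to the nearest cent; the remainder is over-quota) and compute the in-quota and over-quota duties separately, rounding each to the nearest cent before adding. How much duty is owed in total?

$10,781.41

Line 1 (B-655, Quenara, 1,805 m², $161,457.25):
Code B-655 is under a tariff-rate quota (threshold 1,447 m²). In-quota: 1,447 m² at 4%; over-quota: 358 m² at 17.5%.
Pro-rata value split: in-quota = $161,457.25 × 1,447/1,805 = $129,434.15; over-quota = $161,457.25 − $129,434.15 = $32,023.10.
In-quota duty = $129,434.15 × 4% = $5,177.37. Over-quota duty = $32,023.10 × 17.5% = $5,604.04.
Line duty = $5,177.37 + $5,604.04 = $10,781.41.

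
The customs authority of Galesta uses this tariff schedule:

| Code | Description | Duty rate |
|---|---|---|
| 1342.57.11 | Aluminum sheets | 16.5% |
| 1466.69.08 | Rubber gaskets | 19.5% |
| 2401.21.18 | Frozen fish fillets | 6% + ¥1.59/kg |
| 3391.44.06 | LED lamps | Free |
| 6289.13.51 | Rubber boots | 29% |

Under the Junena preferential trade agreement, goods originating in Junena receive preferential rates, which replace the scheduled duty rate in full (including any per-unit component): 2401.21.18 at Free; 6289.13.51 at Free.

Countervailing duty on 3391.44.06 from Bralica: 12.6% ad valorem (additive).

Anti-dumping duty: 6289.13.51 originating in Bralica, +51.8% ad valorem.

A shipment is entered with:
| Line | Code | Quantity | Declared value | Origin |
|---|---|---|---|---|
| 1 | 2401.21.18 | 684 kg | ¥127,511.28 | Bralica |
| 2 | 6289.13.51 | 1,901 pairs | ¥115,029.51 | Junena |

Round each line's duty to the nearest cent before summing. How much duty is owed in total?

¥8,738.24

Line 1 (2401.21.18, Bralica, 684 kg, ¥127,511.28):
Base rate for 2401.21.18 is 6% + ¥1.59/kg.
2401.21.18 has an FTA preferential rate, but origin Bralica is not Junena; base rate stands.
Duty = ¥127,511.28 × 6% + 684 × ¥1.59 = ¥8,738.24.
Line 2 (6289.13.51, Junena, 1,901 pairs, ¥115,029.51):
Base rate for 6289.13.51 is 29%.
Origin Junena qualifies under the Galesta–Junena agreement and 6289.13.51 is covered: preferential rate Free applies instead.
The additional-duty order on 6289.13.51 targets Bralica, not Junena; it does not apply.
Duty = ¥115,029.51 × 0% = ¥0.00.
Total = ¥8,738.24 + ¥0.00 = ¥8,738.24.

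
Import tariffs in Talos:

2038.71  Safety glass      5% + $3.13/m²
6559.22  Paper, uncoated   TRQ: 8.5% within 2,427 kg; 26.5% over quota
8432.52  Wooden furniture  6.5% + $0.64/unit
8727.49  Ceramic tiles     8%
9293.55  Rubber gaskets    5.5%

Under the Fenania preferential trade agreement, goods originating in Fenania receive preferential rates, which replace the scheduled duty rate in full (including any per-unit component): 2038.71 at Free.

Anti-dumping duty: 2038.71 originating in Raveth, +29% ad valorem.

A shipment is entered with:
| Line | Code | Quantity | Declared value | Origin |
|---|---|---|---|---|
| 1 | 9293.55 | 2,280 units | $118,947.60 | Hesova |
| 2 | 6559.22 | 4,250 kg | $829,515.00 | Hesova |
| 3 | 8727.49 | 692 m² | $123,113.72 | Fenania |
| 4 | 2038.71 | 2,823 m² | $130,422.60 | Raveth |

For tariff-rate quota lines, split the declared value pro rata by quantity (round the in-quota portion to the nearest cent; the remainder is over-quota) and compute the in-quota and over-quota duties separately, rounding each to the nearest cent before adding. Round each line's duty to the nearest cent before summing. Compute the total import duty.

Line 1 (9293.55, Hesova, 2,280 units, $118,947.60):
Base rate for 9293.55 is 5.5%.
Duty = $118,947.60 × 5.5% = $6,542.12.
Line 2 (6559.22, Hesova, 4,250 kg, $829,515.00):
Code 6559.22 is under a tariff-rate quota (threshold 2,427 kg). In-quota: 2,427 kg at 8.5%; over-quota: 1,823 kg at 26.5%.
Pro-rata value split: in-quota = $829,515.00 × 2,427/4,250 = $473,701.86; over-quota = $829,515.00 − $473,701.86 = $355,813.14.
In-quota duty = $473,701.86 × 8.5% = $40,264.66. Over-quota duty = $355,813.14 × 26.5% = $94,290.48.
Line duty = $40,264.66 + $94,290.48 = $134,555.14.
Line 3 (8727.49, Fenania, 692 m², $123,113.72):
Base rate for 8727.49 is 8%.
Origin Fenania is the FTA partner but 8727.49 is not on the preference list; base rate stands.
Duty = $123,113.72 × 8% = $9,849.10.
Line 4 (2038.71, Raveth, 2,823 m², $130,422.60):
Base rate for 2038.71 is 5% + $3.13/m².
2038.71 has an FTA preferential rate, but origin Raveth is not Fenania; base rate stands.
Additional duty on 2038.71 from Raveth: +29%. Applied ad valorem rate: 5% + 29% = 34%.
Duty = $130,422.60 × 34% + 2,823 × $3.13 = $53,179.67.
Total = $6,542.12 + $134,555.14 + $9,849.10 + $53,179.67 = $204,126.03.

$204,126.03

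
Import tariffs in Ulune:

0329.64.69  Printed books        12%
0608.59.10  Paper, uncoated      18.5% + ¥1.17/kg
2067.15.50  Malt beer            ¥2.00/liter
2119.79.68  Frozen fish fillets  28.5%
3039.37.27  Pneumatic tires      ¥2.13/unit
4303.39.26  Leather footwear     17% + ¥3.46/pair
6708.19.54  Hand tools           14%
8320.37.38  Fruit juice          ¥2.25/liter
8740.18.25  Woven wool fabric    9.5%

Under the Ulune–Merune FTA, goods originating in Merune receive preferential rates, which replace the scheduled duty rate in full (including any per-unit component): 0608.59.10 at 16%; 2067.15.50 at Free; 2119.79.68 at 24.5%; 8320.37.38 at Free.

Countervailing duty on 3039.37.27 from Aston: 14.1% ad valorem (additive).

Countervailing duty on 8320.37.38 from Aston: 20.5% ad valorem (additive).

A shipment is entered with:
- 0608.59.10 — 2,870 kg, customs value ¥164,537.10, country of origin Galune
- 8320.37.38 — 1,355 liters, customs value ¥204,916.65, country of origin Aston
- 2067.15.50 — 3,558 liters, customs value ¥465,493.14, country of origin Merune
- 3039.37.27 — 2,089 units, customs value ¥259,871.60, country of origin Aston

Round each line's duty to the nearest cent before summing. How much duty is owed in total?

Line 1 (0608.59.10, Galune, 2,870 kg, ¥164,537.10):
Base rate for 0608.59.10 is 18.5% + ¥1.17/kg.
0608.59.10 has an FTA preferential rate, but origin Galune is not Merune; base rate stands.
Duty = ¥164,537.10 × 18.5% + 2,870 × ¥1.17 = ¥33,797.26.
Line 2 (8320.37.38, Aston, 1,355 liters, ¥204,916.65):
Base rate for 8320.37.38 is ¥2.25/liter.
8320.37.38 has an FTA preferential rate, but origin Aston is not Merune; base rate stands.
Additional duty on 8320.37.38 from Aston: +20.5% ad valorem. Applied ad valorem rate = 20.5%.
Duty = ¥204,916.65 × 20.5% + 1,355 × ¥2.25 = ¥45,056.66.
Line 3 (2067.15.50, Merune, 3,558 liters, ¥465,493.14):
Base rate for 2067.15.50 is ¥2.00/liter.
Origin Merune qualifies under the Ulune–Merune agreement and 2067.15.50 is covered: preferential rate Free applies instead.
Duty = ¥465,493.14 × 0% = ¥0.00.
Line 4 (3039.37.27, Aston, 2,089 units, ¥259,871.60):
Base rate for 3039.37.27 is ¥2.13/unit.
Additional duty on 3039.37.27 from Aston: +14.1% ad valorem. Applied ad valorem rate = 14.1%.
Duty = ¥259,871.60 × 14.1% + 2,089 × ¥2.13 = ¥41,091.47.
Total = ¥33,797.26 + ¥45,056.66 + ¥0.00 + ¥41,091.47 = ¥119,945.39.

¥119,945.39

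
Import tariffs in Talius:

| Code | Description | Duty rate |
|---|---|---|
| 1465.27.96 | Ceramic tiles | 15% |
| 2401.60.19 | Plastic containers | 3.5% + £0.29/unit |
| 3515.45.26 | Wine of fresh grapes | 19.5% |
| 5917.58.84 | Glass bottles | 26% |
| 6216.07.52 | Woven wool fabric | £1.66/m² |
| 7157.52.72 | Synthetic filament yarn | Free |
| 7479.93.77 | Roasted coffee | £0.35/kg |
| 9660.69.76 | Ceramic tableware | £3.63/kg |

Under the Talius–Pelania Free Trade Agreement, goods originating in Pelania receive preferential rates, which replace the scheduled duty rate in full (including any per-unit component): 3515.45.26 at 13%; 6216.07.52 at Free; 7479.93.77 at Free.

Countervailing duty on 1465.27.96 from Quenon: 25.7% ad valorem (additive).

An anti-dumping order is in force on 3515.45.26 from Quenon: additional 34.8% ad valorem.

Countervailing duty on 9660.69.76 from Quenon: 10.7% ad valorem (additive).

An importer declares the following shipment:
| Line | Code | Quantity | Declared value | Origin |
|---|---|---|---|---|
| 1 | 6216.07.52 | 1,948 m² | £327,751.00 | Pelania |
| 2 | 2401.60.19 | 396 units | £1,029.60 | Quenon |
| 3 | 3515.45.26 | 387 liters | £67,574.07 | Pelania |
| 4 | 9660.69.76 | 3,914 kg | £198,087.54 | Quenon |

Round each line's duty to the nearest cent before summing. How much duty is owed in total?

Line 1 (6216.07.52, Pelania, 1,948 m², £327,751.00):
Base rate for 6216.07.52 is £1.66/m².
Origin Pelania qualifies under the Talius–Pelania agreement and 6216.07.52 is covered: preferential rate Free applies instead.
Duty = £327,751.00 × 0% = £0.00.
Line 2 (2401.60.19, Quenon, 396 units, £1,029.60):
Base rate for 2401.60.19 is 3.5% + £0.29/unit.
Duty = £1,029.60 × 3.5% + 396 × £0.29 = £150.88.
Line 3 (3515.45.26, Pelania, 387 liters, £67,574.07):
Base rate for 3515.45.26 is 19.5%.
Origin Pelania qualifies under the Talius–Pelania agreement and 3515.45.26 is covered: preferential rate 13% applies instead.
The additional-duty order on 3515.45.26 targets Quenon, not Pelania; it does not apply.
Duty = £67,574.07 × 13% = £8,784.63.
Line 4 (9660.69.76, Quenon, 3,914 kg, £198,087.54):
Base rate for 9660.69.76 is £3.63/kg.
Additional duty on 9660.69.76 from Quenon: +10.7% ad valorem. Applied ad valorem rate = 10.7%.
Duty = £198,087.54 × 10.7% + 3,914 × £3.63 = £35,403.19.
Total = £0.00 + £150.88 + £8,784.63 + £35,403.19 = £44,338.70.

£44,338.70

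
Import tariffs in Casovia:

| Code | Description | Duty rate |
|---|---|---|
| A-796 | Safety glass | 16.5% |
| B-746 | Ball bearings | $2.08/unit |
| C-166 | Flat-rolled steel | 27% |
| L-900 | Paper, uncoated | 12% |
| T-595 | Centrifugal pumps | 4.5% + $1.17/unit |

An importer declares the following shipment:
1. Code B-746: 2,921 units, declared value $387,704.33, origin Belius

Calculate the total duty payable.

Line 1 (B-746, Belius, 2,921 units, $387,704.33):
Base rate for B-746 is $2.08/unit.
Duty = 2,921 × $2.08 = $6,075.68.

$6,075.68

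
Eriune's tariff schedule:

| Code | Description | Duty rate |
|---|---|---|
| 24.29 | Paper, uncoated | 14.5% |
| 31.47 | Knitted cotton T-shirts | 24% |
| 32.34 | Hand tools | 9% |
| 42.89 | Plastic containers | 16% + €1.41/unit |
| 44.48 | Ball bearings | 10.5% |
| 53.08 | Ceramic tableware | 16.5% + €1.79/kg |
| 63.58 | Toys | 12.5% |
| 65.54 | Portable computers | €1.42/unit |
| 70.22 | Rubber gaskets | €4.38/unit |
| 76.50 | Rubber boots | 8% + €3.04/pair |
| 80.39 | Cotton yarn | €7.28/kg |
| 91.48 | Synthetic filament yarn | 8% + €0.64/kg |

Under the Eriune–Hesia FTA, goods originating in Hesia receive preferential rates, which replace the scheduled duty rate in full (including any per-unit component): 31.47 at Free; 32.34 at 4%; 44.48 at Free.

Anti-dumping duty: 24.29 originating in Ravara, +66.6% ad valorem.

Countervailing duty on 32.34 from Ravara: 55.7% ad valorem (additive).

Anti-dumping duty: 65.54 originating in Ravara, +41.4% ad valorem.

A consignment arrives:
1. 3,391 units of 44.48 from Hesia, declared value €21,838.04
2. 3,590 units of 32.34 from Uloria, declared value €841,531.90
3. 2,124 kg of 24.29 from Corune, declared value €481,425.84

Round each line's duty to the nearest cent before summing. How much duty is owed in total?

Line 1 (44.48, Hesia, 3,391 units, €21,838.04):
Base rate for 44.48 is 10.5%.
Origin Hesia qualifies under the Eriune–Hesia agreement and 44.48 is covered: preferential rate Free applies instead.
Duty = €21,838.04 × 0% = €0.00.
Line 2 (32.34, Uloria, 3,590 units, €841,531.90):
Base rate for 32.34 is 9%.
32.34 has an FTA preferential rate, but origin Uloria is not Hesia; base rate stands.
The additional-duty order on 32.34 targets Ravara, not Uloria; it does not apply.
Duty = €841,531.90 × 9% = €75,737.87.
Line 3 (24.29, Corune, 2,124 kg, €481,425.84):
Base rate for 24.29 is 14.5%.
The additional-duty order on 24.29 targets Ravara, not Corune; it does not apply.
Duty = €481,425.84 × 14.5% = €69,806.75.
Total = €0.00 + €75,737.87 + €69,806.75 = €145,544.62.

€145,544.62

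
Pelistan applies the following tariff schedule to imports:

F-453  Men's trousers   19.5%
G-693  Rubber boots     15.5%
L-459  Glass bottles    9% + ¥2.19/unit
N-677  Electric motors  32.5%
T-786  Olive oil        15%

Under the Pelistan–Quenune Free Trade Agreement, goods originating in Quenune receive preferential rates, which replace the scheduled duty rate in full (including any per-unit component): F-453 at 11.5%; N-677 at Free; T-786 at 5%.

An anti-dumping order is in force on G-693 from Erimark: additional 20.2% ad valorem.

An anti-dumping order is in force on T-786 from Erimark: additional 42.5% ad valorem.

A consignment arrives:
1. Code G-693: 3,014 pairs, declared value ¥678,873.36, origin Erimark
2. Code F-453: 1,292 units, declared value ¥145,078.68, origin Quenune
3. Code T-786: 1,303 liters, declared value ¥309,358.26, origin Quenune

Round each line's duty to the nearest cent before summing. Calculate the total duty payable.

Line 1 (G-693, Erimark, 3,014 pairs, ¥678,873.36):
Base rate for G-693 is 15.5%.
Additional duty on G-693 from Erimark: +20.2%. Applied ad valorem rate: 15.5% + 20.2% = 35.7%.
Duty = ¥678,873.36 × 35.7% = ¥242,357.79.
Line 2 (F-453, Quenune, 1,292 units, ¥145,078.68):
Base rate for F-453 is 19.5%.
Origin Quenune qualifies under the Pelistan–Quenune agreement and F-453 is covered: preferential rate 11.5% applies instead.
Duty = ¥145,078.68 × 11.5% = ¥16,684.05.
Line 3 (T-786, Quenune, 1,303 liters, ¥309,358.26):
Base rate for T-786 is 15%.
Origin Quenune qualifies under the Pelistan–Quenune agreement and T-786 is covered: preferential rate 5% applies instead.
The additional-duty order on T-786 targets Erimark, not Quenune; it does not apply.
Duty = ¥309,358.26 × 5% = ¥15,467.91.
Total = ¥242,357.79 + ¥16,684.05 + ¥15,467.91 = ¥274,509.75.

¥274,509.75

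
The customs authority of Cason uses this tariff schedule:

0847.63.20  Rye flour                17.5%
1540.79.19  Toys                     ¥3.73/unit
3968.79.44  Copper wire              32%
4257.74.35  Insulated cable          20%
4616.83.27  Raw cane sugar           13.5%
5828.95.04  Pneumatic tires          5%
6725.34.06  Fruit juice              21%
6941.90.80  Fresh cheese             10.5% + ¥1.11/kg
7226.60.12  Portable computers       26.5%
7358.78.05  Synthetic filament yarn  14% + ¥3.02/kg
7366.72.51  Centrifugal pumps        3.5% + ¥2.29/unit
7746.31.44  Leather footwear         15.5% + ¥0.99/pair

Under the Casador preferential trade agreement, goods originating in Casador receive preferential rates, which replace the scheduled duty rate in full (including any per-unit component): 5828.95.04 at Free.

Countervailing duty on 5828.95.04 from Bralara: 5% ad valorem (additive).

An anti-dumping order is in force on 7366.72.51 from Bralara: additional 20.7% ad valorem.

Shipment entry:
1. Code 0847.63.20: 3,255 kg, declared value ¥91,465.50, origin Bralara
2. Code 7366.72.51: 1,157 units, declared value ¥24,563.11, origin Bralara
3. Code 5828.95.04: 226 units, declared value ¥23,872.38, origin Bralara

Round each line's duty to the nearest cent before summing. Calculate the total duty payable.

Line 1 (0847.63.20, Bralara, 3,255 kg, ¥91,465.50):
Base rate for 0847.63.20 is 17.5%.
Duty = ¥91,465.50 × 17.5% = ¥16,006.46.
Line 2 (7366.72.51, Bralara, 1,157 units, ¥24,563.11):
Base rate for 7366.72.51 is 3.5% + ¥2.29/unit.
Additional duty on 7366.72.51 from Bralara: +20.7%. Applied ad valorem rate: 3.5% + 20.7% = 24.2%.
Duty = ¥24,563.11 × 24.2% + 1,157 × ¥2.29 = ¥8,593.80.
Line 3 (5828.95.04, Bralara, 226 units, ¥23,872.38):
Base rate for 5828.95.04 is 5%.
5828.95.04 has an FTA preferential rate, but origin Bralara is not Casador; base rate stands.
Additional duty on 5828.95.04 from Bralara: +5%. Applied ad valorem rate: 5% + 5% = 10%.
Duty = ¥23,872.38 × 10% = ¥2,387.24.
Total = ¥16,006.46 + ¥8,593.80 + ¥2,387.24 = ¥26,987.50.

¥26,987.50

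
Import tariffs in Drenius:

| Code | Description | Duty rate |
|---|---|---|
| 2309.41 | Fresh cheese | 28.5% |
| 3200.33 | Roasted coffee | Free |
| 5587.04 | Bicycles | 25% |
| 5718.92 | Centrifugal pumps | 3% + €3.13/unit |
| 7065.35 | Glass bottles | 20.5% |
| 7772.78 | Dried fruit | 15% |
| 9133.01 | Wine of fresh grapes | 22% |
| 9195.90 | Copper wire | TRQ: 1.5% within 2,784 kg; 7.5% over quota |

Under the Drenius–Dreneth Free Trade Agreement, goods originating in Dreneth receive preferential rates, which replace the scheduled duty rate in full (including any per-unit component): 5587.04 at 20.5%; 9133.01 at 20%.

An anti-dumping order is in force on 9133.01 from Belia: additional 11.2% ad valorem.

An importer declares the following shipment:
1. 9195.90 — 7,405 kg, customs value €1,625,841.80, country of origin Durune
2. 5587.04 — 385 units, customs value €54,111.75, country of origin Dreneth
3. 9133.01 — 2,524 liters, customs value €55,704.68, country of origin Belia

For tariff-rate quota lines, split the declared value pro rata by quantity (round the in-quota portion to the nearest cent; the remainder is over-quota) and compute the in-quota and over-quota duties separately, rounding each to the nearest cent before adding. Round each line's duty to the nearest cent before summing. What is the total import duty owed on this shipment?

Line 1 (9195.90, Durune, 7,405 kg, €1,625,841.80):
Code 9195.90 is under a tariff-rate quota (threshold 2,784 kg). In-quota: 2,784 kg at 1.5%; over-quota: 4,621 kg at 7.5%.
Pro-rata value split: in-quota = €1,625,841.80 × 2,784/7,405 = €611,255.04; over-quota = €1,625,841.80 − €611,255.04 = €1,014,586.76.
In-quota duty = €611,255.04 × 1.5% = €9,168.83. Over-quota duty = €1,014,586.76 × 7.5% = €76,094.01.
Line duty = €9,168.83 + €76,094.01 = €85,262.84.
Line 2 (5587.04, Dreneth, 385 units, €54,111.75):
Base rate for 5587.04 is 25%.
Origin Dreneth qualifies under the Drenius–Dreneth agreement and 5587.04 is covered: preferential rate 20.5% applies instead.
Duty = €54,111.75 × 20.5% = €11,092.91.
Line 3 (9133.01, Belia, 2,524 liters, €55,704.68):
Base rate for 9133.01 is 22%.
9133.01 has an FTA preferential rate, but origin Belia is not Dreneth; base rate stands.
Additional duty on 9133.01 from Belia: +11.2%. Applied ad valorem rate: 22% + 11.2% = 33.2%.
Duty = €55,704.68 × 33.2% = €18,493.95.
Total = €85,262.84 + €11,092.91 + €18,493.95 = €114,849.70.

€114,849.70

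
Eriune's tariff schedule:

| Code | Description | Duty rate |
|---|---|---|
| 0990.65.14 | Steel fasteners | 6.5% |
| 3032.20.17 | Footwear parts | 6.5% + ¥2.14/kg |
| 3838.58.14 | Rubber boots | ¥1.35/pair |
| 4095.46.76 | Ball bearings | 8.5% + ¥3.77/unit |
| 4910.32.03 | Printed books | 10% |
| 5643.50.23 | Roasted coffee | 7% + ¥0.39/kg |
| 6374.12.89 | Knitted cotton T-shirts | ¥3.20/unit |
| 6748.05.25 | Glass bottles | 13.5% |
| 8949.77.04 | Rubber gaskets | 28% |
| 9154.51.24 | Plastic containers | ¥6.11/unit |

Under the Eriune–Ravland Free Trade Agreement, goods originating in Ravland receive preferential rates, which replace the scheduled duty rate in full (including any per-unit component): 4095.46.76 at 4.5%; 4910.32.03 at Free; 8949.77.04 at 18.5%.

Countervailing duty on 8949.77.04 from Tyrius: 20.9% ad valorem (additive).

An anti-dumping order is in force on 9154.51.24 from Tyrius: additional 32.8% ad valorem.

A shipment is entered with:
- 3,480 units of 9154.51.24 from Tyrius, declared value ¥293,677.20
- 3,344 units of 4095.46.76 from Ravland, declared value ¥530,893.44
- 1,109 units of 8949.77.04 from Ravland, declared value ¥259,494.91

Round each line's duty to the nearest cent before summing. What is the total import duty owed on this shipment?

Line 1 (9154.51.24, Tyrius, 3,480 units, ¥293,677.20):
Base rate for 9154.51.24 is ¥6.11/unit.
Additional duty on 9154.51.24 from Tyrius: +32.8% ad valorem. Applied ad valorem rate = 32.8%.
Duty = ¥293,677.20 × 32.8% + 3,480 × ¥6.11 = ¥117,588.92.
Line 2 (4095.46.76, Ravland, 3,344 units, ¥530,893.44):
Base rate for 4095.46.76 is 8.5% + ¥3.77/unit.
Origin Ravland qualifies under the Eriune–Ravland agreement and 4095.46.76 is covered: preferential rate 4.5% applies instead.
Duty = ¥530,893.44 × 4.5% = ¥23,890.20.
Line 3 (8949.77.04, Ravland, 1,109 units, ¥259,494.91):
Base rate for 8949.77.04 is 28%.
Origin Ravland qualifies under the Eriune–Ravland agreement and 8949.77.04 is covered: preferential rate 18.5% applies instead.
The additional-duty order on 8949.77.04 targets Tyrius, not Ravland; it does not apply.
Duty = ¥259,494.91 × 18.5% = ¥48,006.56.
Total = ¥117,588.92 + ¥23,890.20 + ¥48,006.56 = ¥189,485.68.

¥189,485.68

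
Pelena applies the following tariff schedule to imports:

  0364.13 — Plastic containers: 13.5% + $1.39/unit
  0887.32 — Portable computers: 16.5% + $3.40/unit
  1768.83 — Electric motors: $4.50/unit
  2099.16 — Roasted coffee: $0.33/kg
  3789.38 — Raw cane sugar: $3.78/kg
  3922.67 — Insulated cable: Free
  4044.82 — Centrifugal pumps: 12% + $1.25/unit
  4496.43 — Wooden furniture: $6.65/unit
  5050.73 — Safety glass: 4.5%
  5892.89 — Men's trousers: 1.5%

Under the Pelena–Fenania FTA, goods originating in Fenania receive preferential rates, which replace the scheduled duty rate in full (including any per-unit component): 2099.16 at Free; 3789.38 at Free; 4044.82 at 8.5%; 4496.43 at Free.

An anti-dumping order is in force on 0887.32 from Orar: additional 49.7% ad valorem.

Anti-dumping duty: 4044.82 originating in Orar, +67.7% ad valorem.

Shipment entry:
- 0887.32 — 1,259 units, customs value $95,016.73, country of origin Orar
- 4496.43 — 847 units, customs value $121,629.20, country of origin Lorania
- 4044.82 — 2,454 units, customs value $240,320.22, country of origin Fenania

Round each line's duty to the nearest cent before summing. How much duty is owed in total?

$93,241.45

Line 1 (0887.32, Orar, 1,259 units, $95,016.73):
Base rate for 0887.32 is 16.5% + $3.40/unit.
Additional duty on 0887.32 from Orar: +49.7%. Applied ad valorem rate: 16.5% + 49.7% = 66.2%.
Duty = $95,016.73 × 66.2% + 1,259 × $3.40 = $67,181.68.
Line 2 (4496.43, Lorania, 847 units, $121,629.20):
Base rate for 4496.43 is $6.65/unit.
4496.43 has an FTA preferential rate, but origin Lorania is not Fenania; base rate stands.
Duty = 847 × $6.65 = $5,632.55.
Line 3 (4044.82, Fenania, 2,454 units, $240,320.22):
Base rate for 4044.82 is 12% + $1.25/unit.
Origin Fenania qualifies under the Pelena–Fenania agreement and 4044.82 is covered: preferential rate 8.5% applies instead.
The additional-duty order on 4044.82 targets Orar, not Fenania; it does not apply.
Duty = $240,320.22 × 8.5% = $20,427.22.
Total = $67,181.68 + $5,632.55 + $20,427.22 = $93,241.45.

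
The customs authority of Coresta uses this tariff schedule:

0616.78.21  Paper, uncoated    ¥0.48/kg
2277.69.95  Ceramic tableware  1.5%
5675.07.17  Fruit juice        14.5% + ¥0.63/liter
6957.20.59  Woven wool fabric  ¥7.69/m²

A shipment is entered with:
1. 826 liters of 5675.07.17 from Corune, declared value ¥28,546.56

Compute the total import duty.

¥4,659.63

Line 1 (5675.07.17, Corune, 826 liters, ¥28,546.56):
Base rate for 5675.07.17 is 14.5% + ¥0.63/liter.
Duty = ¥28,546.56 × 14.5% + 826 × ¥0.63 = ¥4,659.63.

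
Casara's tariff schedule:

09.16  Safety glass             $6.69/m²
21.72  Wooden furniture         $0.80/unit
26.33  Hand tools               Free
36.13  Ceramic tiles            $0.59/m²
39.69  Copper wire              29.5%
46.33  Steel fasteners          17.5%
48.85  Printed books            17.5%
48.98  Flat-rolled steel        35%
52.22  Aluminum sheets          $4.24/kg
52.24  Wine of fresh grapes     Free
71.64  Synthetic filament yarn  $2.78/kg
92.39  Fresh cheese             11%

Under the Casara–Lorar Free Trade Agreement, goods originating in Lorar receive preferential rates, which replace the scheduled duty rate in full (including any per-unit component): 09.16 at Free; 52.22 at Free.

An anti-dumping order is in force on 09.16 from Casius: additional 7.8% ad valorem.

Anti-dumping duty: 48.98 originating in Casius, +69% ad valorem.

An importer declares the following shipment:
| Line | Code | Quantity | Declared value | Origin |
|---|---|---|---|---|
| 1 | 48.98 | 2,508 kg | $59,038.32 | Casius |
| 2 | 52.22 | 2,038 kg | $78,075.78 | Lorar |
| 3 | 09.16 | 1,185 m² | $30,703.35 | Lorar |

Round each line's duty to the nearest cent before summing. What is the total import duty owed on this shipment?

Line 1 (48.98, Casius, 2,508 kg, $59,038.32):
Base rate for 48.98 is 35%.
Additional duty on 48.98 from Casius: +69%. Applied ad valorem rate: 35% + 69% = 104%.
Duty = $59,038.32 × 104% = $61,399.85.
Line 2 (52.22, Lorar, 2,038 kg, $78,075.78):
Base rate for 52.22 is $4.24/kg.
Origin Lorar qualifies under the Casara–Lorar agreement and 52.22 is covered: preferential rate Free applies instead.
Duty = $78,075.78 × 0% = $0.00.
Line 3 (09.16, Lorar, 1,185 m², $30,703.35):
Base rate for 09.16 is $6.69/m².
Origin Lorar qualifies under the Casara–Lorar agreement and 09.16 is covered: preferential rate Free applies instead.
The additional-duty order on 09.16 targets Casius, not Lorar; it does not apply.
Duty = $30,703.35 × 0% = $0.00.
Total = $61,399.85 + $0.00 + $0.00 = $61,399.85.

$61,399.85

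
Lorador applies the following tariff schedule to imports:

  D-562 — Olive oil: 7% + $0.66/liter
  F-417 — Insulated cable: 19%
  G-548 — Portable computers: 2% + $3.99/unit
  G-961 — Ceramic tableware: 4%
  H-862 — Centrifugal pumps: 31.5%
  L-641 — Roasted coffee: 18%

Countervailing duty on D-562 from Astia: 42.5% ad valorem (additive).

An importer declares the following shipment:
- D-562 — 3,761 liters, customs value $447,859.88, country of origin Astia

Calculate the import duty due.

$224,172.90

Line 1 (D-562, Astia, 3,761 liters, $447,859.88):
Base rate for D-562 is 7% + $0.66/liter.
Additional duty on D-562 from Astia: +42.5%. Applied ad valorem rate: 7% + 42.5% = 49.5%.
Duty = $447,859.88 × 49.5% + 3,761 × $0.66 = $224,172.90.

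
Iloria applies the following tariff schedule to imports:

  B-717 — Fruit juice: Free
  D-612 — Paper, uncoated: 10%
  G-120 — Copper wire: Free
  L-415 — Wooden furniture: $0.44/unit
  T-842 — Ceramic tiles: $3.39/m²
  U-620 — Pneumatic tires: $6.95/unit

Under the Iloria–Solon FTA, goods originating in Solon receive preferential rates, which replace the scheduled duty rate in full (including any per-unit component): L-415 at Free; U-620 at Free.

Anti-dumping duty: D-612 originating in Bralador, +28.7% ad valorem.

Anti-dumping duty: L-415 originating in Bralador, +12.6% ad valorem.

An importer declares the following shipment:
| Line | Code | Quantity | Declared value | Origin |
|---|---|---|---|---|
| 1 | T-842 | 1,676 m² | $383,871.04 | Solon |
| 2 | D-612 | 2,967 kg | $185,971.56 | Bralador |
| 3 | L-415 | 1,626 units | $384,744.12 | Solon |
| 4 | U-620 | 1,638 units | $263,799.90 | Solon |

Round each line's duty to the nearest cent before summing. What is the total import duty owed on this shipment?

$77,652.63

Line 1 (T-842, Solon, 1,676 m², $383,871.04):
Base rate for T-842 is $3.39/m².
Origin Solon is the FTA partner but T-842 is not on the preference list; base rate stands.
Duty = 1,676 × $3.39 = $5,681.64.
Line 2 (D-612, Bralador, 2,967 kg, $185,971.56):
Base rate for D-612 is 10%.
Additional duty on D-612 from Bralador: +28.7%. Applied ad valorem rate: 10% + 28.7% = 38.7%.
Duty = $185,971.56 × 38.7% = $71,970.99.
Line 3 (L-415, Solon, 1,626 units, $384,744.12):
Base rate for L-415 is $0.44/unit.
Origin Solon qualifies under the Iloria–Solon agreement and L-415 is covered: preferential rate Free applies instead.
The additional-duty order on L-415 targets Bralador, not Solon; it does not apply.
Duty = $384,744.12 × 0% = $0.00.
Line 4 (U-620, Solon, 1,638 units, $263,799.90):
Base rate for U-620 is $6.95/unit.
Origin Solon qualifies under the Iloria–Solon agreement and U-620 is covered: preferential rate Free applies instead.
Duty = $263,799.90 × 0% = $0.00.
Total = $5,681.64 + $71,970.99 + $0.00 + $0.00 = $77,652.63.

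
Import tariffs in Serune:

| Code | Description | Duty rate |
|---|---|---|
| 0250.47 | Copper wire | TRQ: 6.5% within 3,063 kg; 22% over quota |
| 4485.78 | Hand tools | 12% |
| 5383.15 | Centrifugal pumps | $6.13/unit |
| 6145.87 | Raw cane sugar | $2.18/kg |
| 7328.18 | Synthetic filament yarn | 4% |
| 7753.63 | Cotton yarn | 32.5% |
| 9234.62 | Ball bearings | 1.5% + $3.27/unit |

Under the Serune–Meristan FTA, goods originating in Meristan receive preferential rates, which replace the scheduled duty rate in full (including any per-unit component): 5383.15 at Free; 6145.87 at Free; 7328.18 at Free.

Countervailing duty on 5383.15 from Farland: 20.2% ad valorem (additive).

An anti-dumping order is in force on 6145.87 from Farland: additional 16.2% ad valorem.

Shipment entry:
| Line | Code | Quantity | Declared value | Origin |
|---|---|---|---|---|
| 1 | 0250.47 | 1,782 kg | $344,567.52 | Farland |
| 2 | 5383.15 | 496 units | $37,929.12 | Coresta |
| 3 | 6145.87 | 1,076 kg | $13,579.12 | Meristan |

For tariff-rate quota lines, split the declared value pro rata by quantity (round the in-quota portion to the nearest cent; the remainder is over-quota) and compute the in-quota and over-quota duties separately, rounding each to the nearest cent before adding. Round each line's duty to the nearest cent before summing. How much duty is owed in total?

Line 1 (0250.47, Farland, 1,782 kg, $344,567.52):
Code 0250.47 is under a tariff-rate quota (threshold 3,063 kg). Quantity 1,782 kg is within the quota, so the in-quota rate 6.5% applies to the full value.
Duty = $344,567.52 × 6.5% = $22,396.89.
Line 2 (5383.15, Coresta, 496 units, $37,929.12):
Base rate for 5383.15 is $6.13/unit.
5383.15 has an FTA preferential rate, but origin Coresta is not Meristan; base rate stands.
The additional-duty order on 5383.15 targets Farland, not Coresta; it does not apply.
Duty = 496 × $6.13 = $3,040.48.
Line 3 (6145.87, Meristan, 1,076 kg, $13,579.12):
Base rate for 6145.87 is $2.18/kg.
Origin Meristan qualifies under the Serune–Meristan agreement and 6145.87 is covered: preferential rate Free applies instead.
The additional-duty order on 6145.87 targets Farland, not Meristan; it does not apply.
Duty = $13,579.12 × 0% = $0.00.
Total = $22,396.89 + $3,040.48 + $0.00 = $25,437.37.

$25,437.37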